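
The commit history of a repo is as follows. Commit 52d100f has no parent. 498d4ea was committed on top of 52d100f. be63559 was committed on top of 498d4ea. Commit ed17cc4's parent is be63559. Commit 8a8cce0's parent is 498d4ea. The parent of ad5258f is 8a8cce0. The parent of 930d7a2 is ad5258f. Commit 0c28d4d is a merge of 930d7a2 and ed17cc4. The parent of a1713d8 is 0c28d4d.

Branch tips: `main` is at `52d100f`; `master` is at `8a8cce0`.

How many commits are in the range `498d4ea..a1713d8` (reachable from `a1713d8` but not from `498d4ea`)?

Reachable from a1713d8: {0c28d4d, 498d4ea, 52d100f, 8a8cce0, 930d7a2, a1713d8, ad5258f, be63559, ed17cc4}.
Reachable from 498d4ea: {498d4ea, 52d100f}.
In a1713d8's history but not 498d4ea's: {0c28d4d, 8a8cce0, 930d7a2, a1713d8, ad5258f, be63559, ed17cc4} — 7 commits.

7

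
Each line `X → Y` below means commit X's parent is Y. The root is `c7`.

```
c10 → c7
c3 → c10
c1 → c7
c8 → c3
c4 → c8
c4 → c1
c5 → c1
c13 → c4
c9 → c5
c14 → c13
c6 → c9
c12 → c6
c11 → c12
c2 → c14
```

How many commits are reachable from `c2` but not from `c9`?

7

Reachable from c2: {c1, c10, c13, c14, c2, c3, c4, c7, c8}.
Reachable from c9: {c1, c5, c7, c9}.
In c2's history but not c9's: {c10, c13, c14, c2, c3, c4, c8} — 7 commits.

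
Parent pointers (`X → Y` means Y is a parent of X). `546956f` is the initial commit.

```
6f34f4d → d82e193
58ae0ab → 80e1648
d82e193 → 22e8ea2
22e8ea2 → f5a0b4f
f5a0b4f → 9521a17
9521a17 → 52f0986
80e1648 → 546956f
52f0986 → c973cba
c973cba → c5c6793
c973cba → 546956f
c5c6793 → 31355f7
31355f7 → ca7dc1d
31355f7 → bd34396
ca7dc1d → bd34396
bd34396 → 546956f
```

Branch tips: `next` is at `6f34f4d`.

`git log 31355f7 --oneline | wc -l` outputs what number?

Walking parent pointers from 31355f7: reachable set = {31355f7, 546956f, bd34396, ca7dc1d}.
That is 4 commits.

4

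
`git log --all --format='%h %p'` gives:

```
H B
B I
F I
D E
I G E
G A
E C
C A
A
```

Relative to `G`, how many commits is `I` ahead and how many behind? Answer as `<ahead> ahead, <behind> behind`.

3 ahead, 0 behind

Reachable from I: {A, C, E, G, I}.
Reachable from G: {A, G}.
Only in I's history (ahead): {C, E, I} — 3.
Only in G's history (behind): {} — 0.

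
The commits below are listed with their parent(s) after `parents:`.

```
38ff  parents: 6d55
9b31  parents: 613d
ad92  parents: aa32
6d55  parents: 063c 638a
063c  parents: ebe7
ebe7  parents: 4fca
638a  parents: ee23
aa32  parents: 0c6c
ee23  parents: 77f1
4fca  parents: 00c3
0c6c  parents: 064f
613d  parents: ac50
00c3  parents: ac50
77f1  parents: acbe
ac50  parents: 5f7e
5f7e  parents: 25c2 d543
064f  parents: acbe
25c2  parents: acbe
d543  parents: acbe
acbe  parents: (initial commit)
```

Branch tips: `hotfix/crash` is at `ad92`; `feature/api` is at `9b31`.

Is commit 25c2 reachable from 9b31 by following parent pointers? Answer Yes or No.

Ancestors of 9b31 (commits reachable by following parents): {25c2, 5f7e, 613d, 9b31, ac50, acbe, d543}.
25c2 is in that set, so it is an ancestor of 9b31.

Yes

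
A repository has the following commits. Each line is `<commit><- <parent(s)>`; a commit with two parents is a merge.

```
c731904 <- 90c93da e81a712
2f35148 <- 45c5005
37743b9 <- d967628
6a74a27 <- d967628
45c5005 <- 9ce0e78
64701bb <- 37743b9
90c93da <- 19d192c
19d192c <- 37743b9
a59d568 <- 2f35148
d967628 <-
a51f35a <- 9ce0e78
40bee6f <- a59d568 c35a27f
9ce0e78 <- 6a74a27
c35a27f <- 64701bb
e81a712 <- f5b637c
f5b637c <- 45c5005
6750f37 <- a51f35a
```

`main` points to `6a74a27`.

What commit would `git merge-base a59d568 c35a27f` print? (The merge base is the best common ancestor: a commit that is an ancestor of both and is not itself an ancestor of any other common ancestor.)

Ancestors of a59d568: {2f35148, 45c5005, 6a74a27, 9ce0e78, a59d568, d967628}.
Ancestors of c35a27f: {37743b9, 64701bb, c35a27f, d967628}.
Common ancestors: {d967628}.
The only common ancestor is d967628, so it is the merge base.

d967628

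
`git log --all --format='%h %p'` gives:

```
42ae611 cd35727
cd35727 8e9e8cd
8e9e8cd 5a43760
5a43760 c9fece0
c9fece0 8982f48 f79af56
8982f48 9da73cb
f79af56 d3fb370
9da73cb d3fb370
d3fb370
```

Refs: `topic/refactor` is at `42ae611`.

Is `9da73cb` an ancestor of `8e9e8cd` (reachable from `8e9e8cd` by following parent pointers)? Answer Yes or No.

Yes

Ancestors of 8e9e8cd (commits reachable by following parents): {5a43760, 8982f48, 8e9e8cd, 9da73cb, c9fece0, d3fb370, f79af56}.
9da73cb is in that set, so it is an ancestor of 8e9e8cd.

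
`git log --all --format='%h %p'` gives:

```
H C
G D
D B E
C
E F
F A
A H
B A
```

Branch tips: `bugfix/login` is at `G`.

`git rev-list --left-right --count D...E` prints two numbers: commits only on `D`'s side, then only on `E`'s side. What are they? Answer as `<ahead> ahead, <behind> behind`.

Reachable from D: {A, B, C, D, E, F, H}.
Reachable from E: {A, C, E, F, H}.
Only in D's history (ahead): {B, D} — 2.
Only in E's history (behind): {} — 0.

2 ahead, 0 behind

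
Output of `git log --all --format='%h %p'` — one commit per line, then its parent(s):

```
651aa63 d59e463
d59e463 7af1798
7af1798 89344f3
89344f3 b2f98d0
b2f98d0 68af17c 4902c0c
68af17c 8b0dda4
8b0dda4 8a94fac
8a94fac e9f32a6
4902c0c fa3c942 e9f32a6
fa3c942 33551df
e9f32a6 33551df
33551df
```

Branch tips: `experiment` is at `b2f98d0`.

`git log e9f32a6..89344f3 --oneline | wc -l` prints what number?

7

Reachable from 89344f3: {33551df, 4902c0c, 68af17c, 89344f3, 8a94fac, 8b0dda4, b2f98d0, e9f32a6, fa3c942}.
Reachable from e9f32a6: {33551df, e9f32a6}.
In 89344f3's history but not e9f32a6's: {4902c0c, 68af17c, 89344f3, 8a94fac, 8b0dda4, b2f98d0, fa3c942} — 7 commits.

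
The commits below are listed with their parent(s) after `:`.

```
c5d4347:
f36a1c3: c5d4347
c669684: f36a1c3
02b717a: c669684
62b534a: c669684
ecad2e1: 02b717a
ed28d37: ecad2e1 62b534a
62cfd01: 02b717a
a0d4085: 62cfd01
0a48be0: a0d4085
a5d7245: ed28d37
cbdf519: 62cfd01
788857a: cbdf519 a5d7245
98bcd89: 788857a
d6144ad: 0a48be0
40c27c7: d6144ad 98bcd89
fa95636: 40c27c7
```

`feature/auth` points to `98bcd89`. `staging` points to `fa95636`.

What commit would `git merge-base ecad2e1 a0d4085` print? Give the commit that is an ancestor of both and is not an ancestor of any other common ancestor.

Ancestors of ecad2e1: {02b717a, c5d4347, c669684, ecad2e1, f36a1c3}.
Ancestors of a0d4085: {02b717a, 62cfd01, a0d4085, c5d4347, c669684, f36a1c3}.
Common ancestors: {02b717a, c5d4347, c669684, f36a1c3}.
Among these, 02b717a is not an ancestor of any other common ancestor — it is the merge base.

02b717a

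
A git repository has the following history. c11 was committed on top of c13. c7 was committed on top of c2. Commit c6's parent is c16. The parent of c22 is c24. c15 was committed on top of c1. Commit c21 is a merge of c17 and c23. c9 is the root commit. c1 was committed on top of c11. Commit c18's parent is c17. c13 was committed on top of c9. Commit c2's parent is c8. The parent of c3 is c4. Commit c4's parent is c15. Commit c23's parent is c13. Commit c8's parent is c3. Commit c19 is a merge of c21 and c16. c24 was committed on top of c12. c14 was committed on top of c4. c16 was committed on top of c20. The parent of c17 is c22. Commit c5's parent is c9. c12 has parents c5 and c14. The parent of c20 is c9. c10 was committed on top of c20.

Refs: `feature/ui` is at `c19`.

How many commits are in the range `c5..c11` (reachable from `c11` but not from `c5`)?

Reachable from c11: {c11, c13, c9}.
Reachable from c5: {c5, c9}.
In c11's history but not c5's: {c11, c13} — 2 commits.

2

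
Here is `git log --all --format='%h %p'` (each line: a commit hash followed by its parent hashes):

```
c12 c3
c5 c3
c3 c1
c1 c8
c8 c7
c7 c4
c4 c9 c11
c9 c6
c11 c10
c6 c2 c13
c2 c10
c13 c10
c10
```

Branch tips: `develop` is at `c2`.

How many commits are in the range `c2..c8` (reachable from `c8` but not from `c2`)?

7

Reachable from c8: {c10, c11, c13, c2, c4, c6, c7, c8, c9}.
Reachable from c2: {c10, c2}.
In c8's history but not c2's: {c11, c13, c4, c6, c7, c8, c9} — 7 commits.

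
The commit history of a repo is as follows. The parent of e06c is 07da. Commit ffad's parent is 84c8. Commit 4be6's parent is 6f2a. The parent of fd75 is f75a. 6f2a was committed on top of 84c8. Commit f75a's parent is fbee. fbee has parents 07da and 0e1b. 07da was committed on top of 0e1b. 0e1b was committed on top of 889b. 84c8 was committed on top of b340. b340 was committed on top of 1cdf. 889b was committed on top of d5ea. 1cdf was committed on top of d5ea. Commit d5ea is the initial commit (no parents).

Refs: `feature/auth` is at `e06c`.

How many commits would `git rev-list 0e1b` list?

Walking parent pointers from 0e1b: reachable set = {0e1b, 889b, d5ea}.
That is 3 commits.

3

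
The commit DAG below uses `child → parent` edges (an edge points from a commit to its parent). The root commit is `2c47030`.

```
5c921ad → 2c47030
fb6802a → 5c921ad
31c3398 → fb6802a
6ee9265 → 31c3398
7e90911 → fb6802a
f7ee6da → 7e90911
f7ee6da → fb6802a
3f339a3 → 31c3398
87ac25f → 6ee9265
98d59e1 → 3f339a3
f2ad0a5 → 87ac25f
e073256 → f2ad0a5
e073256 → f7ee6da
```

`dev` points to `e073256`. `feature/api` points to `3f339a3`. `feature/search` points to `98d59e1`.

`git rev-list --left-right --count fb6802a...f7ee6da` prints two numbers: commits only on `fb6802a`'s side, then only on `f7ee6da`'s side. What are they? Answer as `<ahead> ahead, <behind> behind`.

0 ahead, 2 behind

Reachable from fb6802a: {2c47030, 5c921ad, fb6802a}.
Reachable from f7ee6da: {2c47030, 5c921ad, 7e90911, f7ee6da, fb6802a}.
Only in fb6802a's history (ahead): {} — 0.
Only in f7ee6da's history (behind): {7e90911, f7ee6da} — 2.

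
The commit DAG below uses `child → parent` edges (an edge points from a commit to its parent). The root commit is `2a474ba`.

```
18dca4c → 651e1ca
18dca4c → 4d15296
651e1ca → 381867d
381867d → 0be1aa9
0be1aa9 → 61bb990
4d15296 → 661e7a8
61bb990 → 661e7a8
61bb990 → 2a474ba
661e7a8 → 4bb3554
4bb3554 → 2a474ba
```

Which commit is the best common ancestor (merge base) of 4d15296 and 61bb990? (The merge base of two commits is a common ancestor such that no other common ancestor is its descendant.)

Ancestors of 4d15296: {2a474ba, 4bb3554, 4d15296, 661e7a8}.
Ancestors of 61bb990: {2a474ba, 4bb3554, 61bb990, 661e7a8}.
Common ancestors: {2a474ba, 4bb3554, 661e7a8}.
Among these, 661e7a8 is not an ancestor of any other common ancestor — it is the merge base.

661e7a8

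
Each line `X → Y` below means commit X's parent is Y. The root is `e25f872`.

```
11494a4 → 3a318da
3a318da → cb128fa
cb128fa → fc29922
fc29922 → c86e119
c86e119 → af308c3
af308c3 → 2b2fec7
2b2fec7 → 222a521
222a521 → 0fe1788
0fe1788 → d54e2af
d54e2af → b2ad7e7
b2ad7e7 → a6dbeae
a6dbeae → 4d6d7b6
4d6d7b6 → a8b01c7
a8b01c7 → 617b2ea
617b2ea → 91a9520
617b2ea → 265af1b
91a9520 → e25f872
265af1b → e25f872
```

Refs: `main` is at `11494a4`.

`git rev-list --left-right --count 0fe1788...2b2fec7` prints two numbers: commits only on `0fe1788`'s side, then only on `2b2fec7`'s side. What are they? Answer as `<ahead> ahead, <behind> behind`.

Reachable from 0fe1788: {0fe1788, 265af1b, 4d6d7b6, 617b2ea, 91a9520, a6dbeae, a8b01c7, b2ad7e7, d54e2af, e25f872}.
Reachable from 2b2fec7: {0fe1788, 222a521, 265af1b, 2b2fec7, 4d6d7b6, 617b2ea, 91a9520, a6dbeae, a8b01c7, b2ad7e7, d54e2af, e25f872}.
Only in 0fe1788's history (ahead): {} — 0.
Only in 2b2fec7's history (behind): {222a521, 2b2fec7} — 2.

0 ahead, 2 behind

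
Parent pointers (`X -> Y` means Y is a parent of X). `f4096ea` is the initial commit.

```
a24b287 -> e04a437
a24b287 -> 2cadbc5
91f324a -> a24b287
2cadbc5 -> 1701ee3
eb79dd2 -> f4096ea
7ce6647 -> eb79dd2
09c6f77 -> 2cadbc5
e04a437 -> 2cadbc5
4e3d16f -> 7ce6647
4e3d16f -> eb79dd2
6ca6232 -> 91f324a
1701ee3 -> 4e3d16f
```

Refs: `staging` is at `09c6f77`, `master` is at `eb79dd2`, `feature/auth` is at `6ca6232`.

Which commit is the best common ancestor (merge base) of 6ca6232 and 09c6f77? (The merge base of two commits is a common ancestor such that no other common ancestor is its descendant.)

2cadbc5

Ancestors of 6ca6232: {1701ee3, 2cadbc5, 4e3d16f, 6ca6232, 7ce6647, 91f324a, a24b287, e04a437, eb79dd2, f4096ea}.
Ancestors of 09c6f77: {09c6f77, 1701ee3, 2cadbc5, 4e3d16f, 7ce6647, eb79dd2, f4096ea}.
Common ancestors: {1701ee3, 2cadbc5, 4e3d16f, 7ce6647, eb79dd2, f4096ea}.
Among these, 2cadbc5 is not an ancestor of any other common ancestor — it is the merge base.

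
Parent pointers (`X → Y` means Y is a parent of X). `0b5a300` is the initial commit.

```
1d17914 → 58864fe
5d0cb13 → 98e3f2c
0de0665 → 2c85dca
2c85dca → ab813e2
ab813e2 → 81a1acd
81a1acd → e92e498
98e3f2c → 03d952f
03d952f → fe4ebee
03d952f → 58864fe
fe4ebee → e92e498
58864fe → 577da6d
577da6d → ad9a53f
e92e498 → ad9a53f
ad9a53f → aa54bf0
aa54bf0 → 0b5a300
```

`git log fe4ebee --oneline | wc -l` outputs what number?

Walking parent pointers from fe4ebee: reachable set = {0b5a300, aa54bf0, ad9a53f, e92e498, fe4ebee}.
That is 5 commits.

5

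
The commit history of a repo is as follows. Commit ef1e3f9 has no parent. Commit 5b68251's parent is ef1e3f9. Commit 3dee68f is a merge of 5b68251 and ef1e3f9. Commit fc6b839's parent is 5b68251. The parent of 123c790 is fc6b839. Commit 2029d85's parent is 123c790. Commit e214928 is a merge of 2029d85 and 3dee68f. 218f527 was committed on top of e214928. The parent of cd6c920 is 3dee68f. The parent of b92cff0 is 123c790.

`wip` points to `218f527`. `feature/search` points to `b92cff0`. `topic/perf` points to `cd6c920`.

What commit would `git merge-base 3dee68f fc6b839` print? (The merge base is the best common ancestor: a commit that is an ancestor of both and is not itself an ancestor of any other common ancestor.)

Ancestors of 3dee68f: {3dee68f, 5b68251, ef1e3f9}.
Ancestors of fc6b839: {5b68251, ef1e3f9, fc6b839}.
Common ancestors: {5b68251, ef1e3f9}.
Among these, 5b68251 is not an ancestor of any other common ancestor — it is the merge base.

5b68251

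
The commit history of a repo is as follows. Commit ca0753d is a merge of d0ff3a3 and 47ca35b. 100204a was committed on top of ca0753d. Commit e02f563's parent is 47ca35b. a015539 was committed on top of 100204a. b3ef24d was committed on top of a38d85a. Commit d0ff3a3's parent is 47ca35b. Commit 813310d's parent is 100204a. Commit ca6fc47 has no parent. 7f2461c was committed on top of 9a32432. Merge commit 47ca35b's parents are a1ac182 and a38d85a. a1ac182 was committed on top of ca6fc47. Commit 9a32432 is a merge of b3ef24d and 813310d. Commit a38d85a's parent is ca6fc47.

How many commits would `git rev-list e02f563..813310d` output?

Reachable from 813310d: {100204a, 47ca35b, 813310d, a1ac182, a38d85a, ca0753d, ca6fc47, d0ff3a3}.
Reachable from e02f563: {47ca35b, a1ac182, a38d85a, ca6fc47, e02f563}.
In 813310d's history but not e02f563's: {100204a, 813310d, ca0753d, d0ff3a3} — 4 commits.

4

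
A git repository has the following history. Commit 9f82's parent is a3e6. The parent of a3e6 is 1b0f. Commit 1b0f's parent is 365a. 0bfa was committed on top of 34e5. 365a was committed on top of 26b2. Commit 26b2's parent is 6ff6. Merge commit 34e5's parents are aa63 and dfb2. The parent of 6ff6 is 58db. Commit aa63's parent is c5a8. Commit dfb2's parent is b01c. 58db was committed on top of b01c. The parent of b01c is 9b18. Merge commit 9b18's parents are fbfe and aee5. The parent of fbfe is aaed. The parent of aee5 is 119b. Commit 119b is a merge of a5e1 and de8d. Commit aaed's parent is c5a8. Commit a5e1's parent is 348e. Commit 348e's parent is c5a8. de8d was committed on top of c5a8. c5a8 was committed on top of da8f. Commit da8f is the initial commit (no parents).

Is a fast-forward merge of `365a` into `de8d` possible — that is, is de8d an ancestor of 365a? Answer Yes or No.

Yes

A fast-forward from de8d to 365a is possible iff de8d is an ancestor of 365a.
Ancestors of 365a: {119b, 26b2, 348e, 365a, 58db, 6ff6, 9b18, a5e1, aaed, aee5, b01c, c5a8, da8f, de8d, fbfe}.
de8d is among them, so fast-forward is possible.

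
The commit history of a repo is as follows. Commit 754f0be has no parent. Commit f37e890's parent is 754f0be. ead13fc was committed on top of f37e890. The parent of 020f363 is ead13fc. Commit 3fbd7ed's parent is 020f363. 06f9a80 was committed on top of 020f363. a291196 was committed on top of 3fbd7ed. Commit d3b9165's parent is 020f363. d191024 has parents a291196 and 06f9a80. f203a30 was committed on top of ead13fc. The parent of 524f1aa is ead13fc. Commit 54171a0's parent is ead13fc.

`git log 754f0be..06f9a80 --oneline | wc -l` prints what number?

Reachable from 06f9a80: {020f363, 06f9a80, 754f0be, ead13fc, f37e890}.
Reachable from 754f0be: {754f0be}.
In 06f9a80's history but not 754f0be's: {020f363, 06f9a80, ead13fc, f37e890} — 4 commits.

4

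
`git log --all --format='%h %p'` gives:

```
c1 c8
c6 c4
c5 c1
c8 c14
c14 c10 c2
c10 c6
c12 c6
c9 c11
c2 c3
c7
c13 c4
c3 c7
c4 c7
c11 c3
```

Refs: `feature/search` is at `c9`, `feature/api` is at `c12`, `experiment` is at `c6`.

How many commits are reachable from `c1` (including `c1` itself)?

Walking parent pointers from c1: reachable set = {c1, c10, c14, c2, c3, c4, c6, c7, c8}.
That is 9 commits.

9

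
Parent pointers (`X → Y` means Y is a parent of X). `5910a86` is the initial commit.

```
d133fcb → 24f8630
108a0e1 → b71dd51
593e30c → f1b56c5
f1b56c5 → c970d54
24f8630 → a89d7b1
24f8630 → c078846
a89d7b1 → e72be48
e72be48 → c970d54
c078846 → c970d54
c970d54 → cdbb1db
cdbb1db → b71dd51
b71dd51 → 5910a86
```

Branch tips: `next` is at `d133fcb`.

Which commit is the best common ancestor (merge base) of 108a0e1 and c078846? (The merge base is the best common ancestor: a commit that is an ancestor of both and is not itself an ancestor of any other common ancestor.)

b71dd51

Ancestors of 108a0e1: {108a0e1, 5910a86, b71dd51}.
Ancestors of c078846: {5910a86, b71dd51, c078846, c970d54, cdbb1db}.
Common ancestors: {5910a86, b71dd51}.
Among these, b71dd51 is not an ancestor of any other common ancestor — it is the merge base.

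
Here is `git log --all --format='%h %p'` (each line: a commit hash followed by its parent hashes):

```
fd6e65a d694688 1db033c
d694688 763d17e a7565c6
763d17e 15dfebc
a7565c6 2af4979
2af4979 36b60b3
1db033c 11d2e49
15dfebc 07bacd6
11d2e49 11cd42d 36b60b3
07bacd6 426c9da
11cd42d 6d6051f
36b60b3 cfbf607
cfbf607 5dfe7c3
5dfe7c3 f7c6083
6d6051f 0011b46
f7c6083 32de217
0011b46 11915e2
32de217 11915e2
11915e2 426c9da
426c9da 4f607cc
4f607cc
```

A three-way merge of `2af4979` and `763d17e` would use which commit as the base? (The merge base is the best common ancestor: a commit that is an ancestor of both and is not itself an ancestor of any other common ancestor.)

Ancestors of 2af4979: {11915e2, 2af4979, 32de217, 36b60b3, 426c9da, 4f607cc, 5dfe7c3, cfbf607, f7c6083}.
Ancestors of 763d17e: {07bacd6, 15dfebc, 426c9da, 4f607cc, 763d17e}.
Common ancestors: {426c9da, 4f607cc}.
Among these, 426c9da is not an ancestor of any other common ancestor — it is the merge base.

426c9da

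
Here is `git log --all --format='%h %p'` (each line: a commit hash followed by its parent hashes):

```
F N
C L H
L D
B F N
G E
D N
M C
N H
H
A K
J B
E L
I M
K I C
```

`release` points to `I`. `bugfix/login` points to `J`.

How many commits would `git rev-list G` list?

Walking parent pointers from G: reachable set = {D, E, G, H, L, N}.
That is 6 commits.

6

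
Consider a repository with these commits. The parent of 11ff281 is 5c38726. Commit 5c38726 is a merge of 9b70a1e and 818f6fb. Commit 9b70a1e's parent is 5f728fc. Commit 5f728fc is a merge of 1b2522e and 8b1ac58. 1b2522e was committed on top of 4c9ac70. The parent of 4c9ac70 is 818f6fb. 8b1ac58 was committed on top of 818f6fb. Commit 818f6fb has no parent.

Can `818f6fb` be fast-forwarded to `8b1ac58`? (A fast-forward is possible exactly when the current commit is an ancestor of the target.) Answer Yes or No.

A fast-forward from 818f6fb to 8b1ac58 is possible iff 818f6fb is an ancestor of 8b1ac58.
Ancestors of 8b1ac58: {818f6fb, 8b1ac58}.
818f6fb is among them, so fast-forward is possible.

Yes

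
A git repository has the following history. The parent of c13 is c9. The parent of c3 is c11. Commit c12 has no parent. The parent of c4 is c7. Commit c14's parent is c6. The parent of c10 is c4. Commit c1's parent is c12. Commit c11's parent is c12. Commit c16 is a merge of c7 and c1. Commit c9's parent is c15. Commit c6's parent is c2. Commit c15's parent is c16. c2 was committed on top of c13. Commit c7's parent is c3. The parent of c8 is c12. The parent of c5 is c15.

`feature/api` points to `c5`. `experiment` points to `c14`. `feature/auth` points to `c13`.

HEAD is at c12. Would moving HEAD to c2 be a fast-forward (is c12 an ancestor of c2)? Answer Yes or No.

A fast-forward from c12 to c2 is possible iff c12 is an ancestor of c2.
Ancestors of c2: {c1, c11, c12, c13, c15, c16, c2, c3, c7, c9}.
c12 is among them, so fast-forward is possible.

Yes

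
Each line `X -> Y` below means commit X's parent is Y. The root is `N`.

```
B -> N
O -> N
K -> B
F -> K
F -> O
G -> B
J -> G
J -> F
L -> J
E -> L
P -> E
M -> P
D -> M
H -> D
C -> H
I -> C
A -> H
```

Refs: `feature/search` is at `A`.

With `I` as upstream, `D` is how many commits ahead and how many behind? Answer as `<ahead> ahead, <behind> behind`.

Reachable from D: {B, D, E, F, G, J, K, L, M, N, O, P}.
Reachable from I: {B, C, D, E, F, G, H, I, J, K, L, M, N, O, P}.
Only in D's history (ahead): {} — 0.
Only in I's history (behind): {C, H, I} — 3.

0 ahead, 3 behind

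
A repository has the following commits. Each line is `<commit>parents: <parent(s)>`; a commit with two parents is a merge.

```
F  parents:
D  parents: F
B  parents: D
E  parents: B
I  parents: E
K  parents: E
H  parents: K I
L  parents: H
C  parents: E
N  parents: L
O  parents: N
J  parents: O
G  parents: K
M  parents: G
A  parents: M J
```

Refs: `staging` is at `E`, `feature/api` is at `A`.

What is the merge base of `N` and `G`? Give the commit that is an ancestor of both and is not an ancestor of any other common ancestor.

K

Ancestors of N: {B, D, E, F, H, I, K, L, N}.
Ancestors of G: {B, D, E, F, G, K}.
Common ancestors: {B, D, E, F, K}.
Among these, K is not an ancestor of any other common ancestor — it is the merge base.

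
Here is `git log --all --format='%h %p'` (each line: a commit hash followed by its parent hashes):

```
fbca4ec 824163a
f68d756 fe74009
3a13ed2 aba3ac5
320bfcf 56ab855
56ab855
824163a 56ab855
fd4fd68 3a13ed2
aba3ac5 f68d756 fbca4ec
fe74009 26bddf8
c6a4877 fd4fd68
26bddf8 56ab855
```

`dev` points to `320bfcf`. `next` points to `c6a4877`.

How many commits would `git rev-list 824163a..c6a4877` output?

Reachable from c6a4877: {26bddf8, 3a13ed2, 56ab855, 824163a, aba3ac5, c6a4877, f68d756, fbca4ec, fd4fd68, fe74009}.
Reachable from 824163a: {56ab855, 824163a}.
In c6a4877's history but not 824163a's: {26bddf8, 3a13ed2, aba3ac5, c6a4877, f68d756, fbca4ec, fd4fd68, fe74009} — 8 commits.

8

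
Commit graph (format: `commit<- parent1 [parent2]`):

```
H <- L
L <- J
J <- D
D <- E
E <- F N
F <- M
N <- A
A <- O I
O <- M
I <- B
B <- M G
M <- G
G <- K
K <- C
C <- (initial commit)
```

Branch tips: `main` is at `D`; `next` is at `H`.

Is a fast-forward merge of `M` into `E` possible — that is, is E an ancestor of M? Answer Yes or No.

A fast-forward from E to M is possible iff E is an ancestor of M.
Ancestors of M: {C, G, K, M}.
E is not among them, so fast-forward is not possible.

No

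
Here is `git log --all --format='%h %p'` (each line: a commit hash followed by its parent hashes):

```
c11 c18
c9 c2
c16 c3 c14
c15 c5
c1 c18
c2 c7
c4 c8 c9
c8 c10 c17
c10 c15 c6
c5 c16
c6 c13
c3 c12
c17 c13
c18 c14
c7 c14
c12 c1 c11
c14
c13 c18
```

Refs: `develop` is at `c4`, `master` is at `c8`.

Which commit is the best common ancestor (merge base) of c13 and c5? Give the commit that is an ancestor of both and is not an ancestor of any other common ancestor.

c18

Ancestors of c13: {c13, c14, c18}.
Ancestors of c5: {c1, c11, c12, c14, c16, c18, c3, c5}.
Common ancestors: {c14, c18}.
Among these, c18 is not an ancestor of any other common ancestor — it is the merge base.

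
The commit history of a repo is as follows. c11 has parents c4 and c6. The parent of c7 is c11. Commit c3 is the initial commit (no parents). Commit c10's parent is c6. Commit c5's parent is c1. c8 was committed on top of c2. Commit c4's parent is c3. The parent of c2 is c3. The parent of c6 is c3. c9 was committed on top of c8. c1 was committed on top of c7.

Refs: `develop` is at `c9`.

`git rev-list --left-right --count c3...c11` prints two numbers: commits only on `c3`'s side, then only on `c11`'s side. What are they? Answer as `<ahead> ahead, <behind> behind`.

Reachable from c3: {c3}.
Reachable from c11: {c11, c3, c4, c6}.
Only in c3's history (ahead): {} — 0.
Only in c11's history (behind): {c11, c4, c6} — 3.

0 ahead, 3 behind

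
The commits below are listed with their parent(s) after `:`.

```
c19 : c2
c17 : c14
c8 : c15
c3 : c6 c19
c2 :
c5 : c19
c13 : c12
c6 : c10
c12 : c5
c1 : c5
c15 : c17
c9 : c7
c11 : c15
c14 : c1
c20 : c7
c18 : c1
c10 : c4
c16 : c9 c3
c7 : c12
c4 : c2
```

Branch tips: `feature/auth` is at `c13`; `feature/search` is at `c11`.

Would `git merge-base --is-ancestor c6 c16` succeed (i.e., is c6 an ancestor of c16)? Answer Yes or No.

Yes

Ancestors of c16 (commits reachable by following parents): {c10, c12, c16, c19, c2, c3, c4, c5, c6, c7, c9}.
c6 is in that set, so it is an ancestor of c16.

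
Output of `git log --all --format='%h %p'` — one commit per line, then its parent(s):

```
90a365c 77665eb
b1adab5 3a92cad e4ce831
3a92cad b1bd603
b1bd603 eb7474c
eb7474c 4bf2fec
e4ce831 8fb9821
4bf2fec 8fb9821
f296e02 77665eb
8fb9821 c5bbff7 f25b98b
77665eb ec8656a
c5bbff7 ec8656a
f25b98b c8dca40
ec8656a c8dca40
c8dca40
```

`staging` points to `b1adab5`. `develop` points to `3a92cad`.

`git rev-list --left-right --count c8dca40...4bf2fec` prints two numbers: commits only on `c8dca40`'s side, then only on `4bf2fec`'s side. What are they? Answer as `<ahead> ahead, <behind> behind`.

0 ahead, 5 behind

Reachable from c8dca40: {c8dca40}.
Reachable from 4bf2fec: {4bf2fec, 8fb9821, c5bbff7, c8dca40, ec8656a, f25b98b}.
Only in c8dca40's history (ahead): {} — 0.
Only in 4bf2fec's history (behind): {4bf2fec, 8fb9821, c5bbff7, ec8656a, f25b98b} — 5.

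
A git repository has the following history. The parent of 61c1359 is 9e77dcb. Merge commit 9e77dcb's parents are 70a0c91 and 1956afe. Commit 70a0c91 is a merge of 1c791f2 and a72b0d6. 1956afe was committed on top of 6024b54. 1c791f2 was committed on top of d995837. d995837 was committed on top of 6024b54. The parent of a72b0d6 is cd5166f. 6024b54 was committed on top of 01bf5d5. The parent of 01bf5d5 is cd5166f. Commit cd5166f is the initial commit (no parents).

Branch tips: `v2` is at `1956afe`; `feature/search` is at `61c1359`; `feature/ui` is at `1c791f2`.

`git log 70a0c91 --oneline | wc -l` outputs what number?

Walking parent pointers from 70a0c91: reachable set = {01bf5d5, 1c791f2, 6024b54, 70a0c91, a72b0d6, cd5166f, d995837}.
That is 7 commits.

7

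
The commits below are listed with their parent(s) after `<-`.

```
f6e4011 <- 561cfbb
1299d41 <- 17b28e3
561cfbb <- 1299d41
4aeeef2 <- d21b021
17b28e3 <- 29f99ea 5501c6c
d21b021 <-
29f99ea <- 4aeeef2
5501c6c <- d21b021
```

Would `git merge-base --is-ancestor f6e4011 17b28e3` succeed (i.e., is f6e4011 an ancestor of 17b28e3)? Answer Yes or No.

Ancestors of 17b28e3: {17b28e3, 29f99ea, 4aeeef2, 5501c6c, d21b021}.
f6e4011 is not in that set, so it is not an ancestor of 17b28e3.

No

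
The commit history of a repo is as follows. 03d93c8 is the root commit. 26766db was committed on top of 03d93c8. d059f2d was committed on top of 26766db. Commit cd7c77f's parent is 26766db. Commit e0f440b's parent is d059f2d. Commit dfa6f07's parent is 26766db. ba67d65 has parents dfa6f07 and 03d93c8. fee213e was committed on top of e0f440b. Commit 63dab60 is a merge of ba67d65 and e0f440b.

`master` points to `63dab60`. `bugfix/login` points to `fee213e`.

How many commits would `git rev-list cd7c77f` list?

3

Walking parent pointers from cd7c77f: reachable set = {03d93c8, 26766db, cd7c77f}.
That is 3 commits.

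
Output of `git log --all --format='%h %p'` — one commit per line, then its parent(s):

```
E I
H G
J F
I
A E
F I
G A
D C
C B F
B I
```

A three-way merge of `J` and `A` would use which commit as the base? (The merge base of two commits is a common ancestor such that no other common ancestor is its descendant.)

Ancestors of J: {F, I, J}.
Ancestors of A: {A, E, I}.
Common ancestors: {I}.
The only common ancestor is I, so it is the merge base.

I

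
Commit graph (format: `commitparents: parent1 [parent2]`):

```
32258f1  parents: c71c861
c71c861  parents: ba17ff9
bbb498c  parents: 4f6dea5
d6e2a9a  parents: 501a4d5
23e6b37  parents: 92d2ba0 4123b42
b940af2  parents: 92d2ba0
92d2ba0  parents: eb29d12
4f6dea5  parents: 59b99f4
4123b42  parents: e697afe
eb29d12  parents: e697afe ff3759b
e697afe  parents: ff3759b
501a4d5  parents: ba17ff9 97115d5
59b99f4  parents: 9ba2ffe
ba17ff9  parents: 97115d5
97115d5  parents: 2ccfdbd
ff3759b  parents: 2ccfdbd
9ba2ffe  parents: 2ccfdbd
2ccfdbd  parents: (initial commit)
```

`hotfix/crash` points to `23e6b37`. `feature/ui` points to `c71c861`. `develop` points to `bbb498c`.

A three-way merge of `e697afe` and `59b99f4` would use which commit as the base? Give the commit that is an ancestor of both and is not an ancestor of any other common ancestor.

Ancestors of e697afe: {2ccfdbd, e697afe, ff3759b}.
Ancestors of 59b99f4: {2ccfdbd, 59b99f4, 9ba2ffe}.
Common ancestors: {2ccfdbd}.
The only common ancestor is 2ccfdbd, so it is the merge base.

2ccfdbd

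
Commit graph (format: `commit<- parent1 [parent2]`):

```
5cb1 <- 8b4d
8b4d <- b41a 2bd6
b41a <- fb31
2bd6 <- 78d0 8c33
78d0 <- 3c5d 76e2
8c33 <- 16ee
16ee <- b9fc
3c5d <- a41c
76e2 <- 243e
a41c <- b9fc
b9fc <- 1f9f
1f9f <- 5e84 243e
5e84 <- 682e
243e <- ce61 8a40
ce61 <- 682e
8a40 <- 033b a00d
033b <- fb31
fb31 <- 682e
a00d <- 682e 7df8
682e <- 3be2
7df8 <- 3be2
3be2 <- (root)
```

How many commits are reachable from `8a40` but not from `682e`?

5

Reachable from 8a40: {033b, 3be2, 682e, 7df8, 8a40, a00d, fb31}.
Reachable from 682e: {3be2, 682e}.
In 8a40's history but not 682e's: {033b, 7df8, 8a40, a00d, fb31} — 5 commits.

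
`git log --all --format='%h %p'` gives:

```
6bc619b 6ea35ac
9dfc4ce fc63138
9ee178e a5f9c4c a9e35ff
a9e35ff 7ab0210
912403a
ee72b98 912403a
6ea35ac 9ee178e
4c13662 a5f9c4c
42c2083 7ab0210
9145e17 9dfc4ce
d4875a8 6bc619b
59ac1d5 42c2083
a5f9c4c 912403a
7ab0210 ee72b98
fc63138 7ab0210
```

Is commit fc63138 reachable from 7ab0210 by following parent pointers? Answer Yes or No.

Ancestors of 7ab0210: {7ab0210, 912403a, ee72b98}.
fc63138 is not in that set, so it is not an ancestor of 7ab0210.

No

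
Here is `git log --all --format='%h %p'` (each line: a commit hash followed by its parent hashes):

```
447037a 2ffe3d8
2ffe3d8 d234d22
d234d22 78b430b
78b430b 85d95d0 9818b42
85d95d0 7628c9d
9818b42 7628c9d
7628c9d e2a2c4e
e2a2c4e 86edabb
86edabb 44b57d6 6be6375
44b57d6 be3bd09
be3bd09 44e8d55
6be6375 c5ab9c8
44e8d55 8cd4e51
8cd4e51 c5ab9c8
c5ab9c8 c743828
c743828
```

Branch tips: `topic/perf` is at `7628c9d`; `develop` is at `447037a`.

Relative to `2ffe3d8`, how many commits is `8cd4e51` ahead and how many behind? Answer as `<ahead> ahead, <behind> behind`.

Reachable from 8cd4e51: {8cd4e51, c5ab9c8, c743828}.
Reachable from 2ffe3d8: {2ffe3d8, 44b57d6, 44e8d55, 6be6375, 7628c9d, 78b430b, 85d95d0, 86edabb, 8cd4e51, 9818b42, be3bd09, c5ab9c8, c743828, d234d22, e2a2c4e}.
Only in 8cd4e51's history (ahead): {} — 0.
Only in 2ffe3d8's history (behind): {2ffe3d8, 44b57d6, 44e8d55, 6be6375, 7628c9d, 78b430b, 85d95d0, 86edabb, 9818b42, be3bd09, d234d22, e2a2c4e} — 12.

0 ahead, 12 behind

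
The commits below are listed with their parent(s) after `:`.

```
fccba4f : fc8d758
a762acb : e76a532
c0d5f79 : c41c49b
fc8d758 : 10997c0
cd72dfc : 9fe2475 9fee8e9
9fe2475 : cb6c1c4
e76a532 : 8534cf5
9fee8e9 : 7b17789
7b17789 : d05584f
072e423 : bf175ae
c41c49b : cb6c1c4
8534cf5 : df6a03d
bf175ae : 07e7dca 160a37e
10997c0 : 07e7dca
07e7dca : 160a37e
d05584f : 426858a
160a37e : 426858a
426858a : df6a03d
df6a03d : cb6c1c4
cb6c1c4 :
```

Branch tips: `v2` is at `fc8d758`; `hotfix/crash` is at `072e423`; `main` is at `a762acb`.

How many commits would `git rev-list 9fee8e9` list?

6

Walking parent pointers from 9fee8e9: reachable set = {426858a, 7b17789, 9fee8e9, cb6c1c4, d05584f, df6a03d}.
That is 6 commits.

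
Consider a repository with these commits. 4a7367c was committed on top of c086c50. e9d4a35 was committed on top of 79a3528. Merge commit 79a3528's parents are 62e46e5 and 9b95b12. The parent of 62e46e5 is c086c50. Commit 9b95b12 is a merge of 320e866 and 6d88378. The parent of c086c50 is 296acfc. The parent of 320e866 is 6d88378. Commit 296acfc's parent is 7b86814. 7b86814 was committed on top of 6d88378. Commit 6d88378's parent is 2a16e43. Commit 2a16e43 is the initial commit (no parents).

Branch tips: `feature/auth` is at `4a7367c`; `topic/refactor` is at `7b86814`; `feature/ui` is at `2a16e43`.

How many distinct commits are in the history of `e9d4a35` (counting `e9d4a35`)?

Walking parent pointers from e9d4a35: reachable set = {296acfc, 2a16e43, 320e866, 62e46e5, 6d88378, 79a3528, 7b86814, 9b95b12, c086c50, e9d4a35}.
That is 10 commits.

10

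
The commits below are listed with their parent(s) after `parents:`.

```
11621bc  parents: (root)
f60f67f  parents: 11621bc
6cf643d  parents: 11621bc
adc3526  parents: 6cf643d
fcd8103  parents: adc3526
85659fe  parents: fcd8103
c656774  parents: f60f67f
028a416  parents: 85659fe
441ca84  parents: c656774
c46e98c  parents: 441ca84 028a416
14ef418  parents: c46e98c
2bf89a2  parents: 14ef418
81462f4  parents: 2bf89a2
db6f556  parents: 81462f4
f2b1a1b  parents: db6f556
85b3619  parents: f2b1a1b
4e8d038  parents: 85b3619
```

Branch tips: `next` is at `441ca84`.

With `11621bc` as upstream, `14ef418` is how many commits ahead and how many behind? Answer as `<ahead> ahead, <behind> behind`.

Reachable from 14ef418: {028a416, 11621bc, 14ef418, 441ca84, 6cf643d, 85659fe, adc3526, c46e98c, c656774, f60f67f, fcd8103}.
Reachable from 11621bc: {11621bc}.
Only in 14ef418's history (ahead): {028a416, 14ef418, 441ca84, 6cf643d, 85659fe, adc3526, c46e98c, c656774, f60f67f, fcd8103} — 10.
Only in 11621bc's history (behind): {} — 0.

10 ahead, 0 behind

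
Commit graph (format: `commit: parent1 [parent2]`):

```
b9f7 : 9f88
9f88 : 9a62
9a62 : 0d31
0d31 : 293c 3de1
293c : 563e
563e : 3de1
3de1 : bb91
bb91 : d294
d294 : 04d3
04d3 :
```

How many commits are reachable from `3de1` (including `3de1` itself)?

4

Walking parent pointers from 3de1: reachable set = {04d3, 3de1, bb91, d294}.
That is 4 commits.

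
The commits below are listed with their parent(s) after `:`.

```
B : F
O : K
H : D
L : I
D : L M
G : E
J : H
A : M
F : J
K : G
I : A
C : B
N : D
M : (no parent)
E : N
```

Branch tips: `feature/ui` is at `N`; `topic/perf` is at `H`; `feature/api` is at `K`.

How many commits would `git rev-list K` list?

Walking parent pointers from K: reachable set = {A, D, E, G, I, K, L, M, N}.
That is 9 commits.

9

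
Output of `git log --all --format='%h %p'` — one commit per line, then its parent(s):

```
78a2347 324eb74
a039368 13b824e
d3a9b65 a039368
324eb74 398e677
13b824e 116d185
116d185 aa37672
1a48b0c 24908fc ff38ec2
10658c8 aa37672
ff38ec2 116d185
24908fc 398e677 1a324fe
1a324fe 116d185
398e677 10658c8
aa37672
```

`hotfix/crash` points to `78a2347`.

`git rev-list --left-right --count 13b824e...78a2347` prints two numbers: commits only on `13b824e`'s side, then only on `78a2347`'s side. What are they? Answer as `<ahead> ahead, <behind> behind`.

2 ahead, 4 behind

Reachable from 13b824e: {116d185, 13b824e, aa37672}.
Reachable from 78a2347: {10658c8, 324eb74, 398e677, 78a2347, aa37672}.
Only in 13b824e's history (ahead): {116d185, 13b824e} — 2.
Only in 78a2347's history (behind): {10658c8, 324eb74, 398e677, 78a2347} — 4.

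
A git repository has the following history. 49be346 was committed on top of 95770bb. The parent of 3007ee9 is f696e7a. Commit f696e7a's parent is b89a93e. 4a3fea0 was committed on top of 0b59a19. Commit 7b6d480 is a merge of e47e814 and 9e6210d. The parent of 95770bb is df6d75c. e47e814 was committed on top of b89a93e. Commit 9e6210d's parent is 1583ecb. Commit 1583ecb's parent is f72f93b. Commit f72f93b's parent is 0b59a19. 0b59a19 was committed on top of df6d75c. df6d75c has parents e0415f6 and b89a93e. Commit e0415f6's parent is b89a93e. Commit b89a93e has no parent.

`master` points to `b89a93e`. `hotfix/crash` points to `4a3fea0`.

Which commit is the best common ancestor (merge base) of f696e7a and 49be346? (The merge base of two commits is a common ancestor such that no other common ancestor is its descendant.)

Ancestors of f696e7a: {b89a93e, f696e7a}.
Ancestors of 49be346: {49be346, 95770bb, b89a93e, df6d75c, e0415f6}.
Common ancestors: {b89a93e}.
The only common ancestor is b89a93e, so it is the merge base.

b89a93e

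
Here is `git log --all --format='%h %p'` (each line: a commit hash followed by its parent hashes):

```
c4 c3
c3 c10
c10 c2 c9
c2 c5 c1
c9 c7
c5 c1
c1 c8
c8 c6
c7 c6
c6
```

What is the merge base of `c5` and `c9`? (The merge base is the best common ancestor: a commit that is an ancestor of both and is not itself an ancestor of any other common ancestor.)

Ancestors of c5: {c1, c5, c6, c8}.
Ancestors of c9: {c6, c7, c9}.
Common ancestors: {c6}.
The only common ancestor is c6, so it is the merge base.

c6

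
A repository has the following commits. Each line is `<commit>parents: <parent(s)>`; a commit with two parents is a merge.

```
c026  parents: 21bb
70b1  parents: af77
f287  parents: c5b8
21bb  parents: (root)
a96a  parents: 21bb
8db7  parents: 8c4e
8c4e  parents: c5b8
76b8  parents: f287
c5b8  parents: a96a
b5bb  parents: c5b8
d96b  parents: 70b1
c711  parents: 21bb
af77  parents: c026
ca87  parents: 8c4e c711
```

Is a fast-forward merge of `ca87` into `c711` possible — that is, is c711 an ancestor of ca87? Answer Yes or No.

Yes

A fast-forward from c711 to ca87 is possible iff c711 is an ancestor of ca87.
Ancestors of ca87: {21bb, 8c4e, a96a, c5b8, c711, ca87}.
c711 is among them, so fast-forward is possible.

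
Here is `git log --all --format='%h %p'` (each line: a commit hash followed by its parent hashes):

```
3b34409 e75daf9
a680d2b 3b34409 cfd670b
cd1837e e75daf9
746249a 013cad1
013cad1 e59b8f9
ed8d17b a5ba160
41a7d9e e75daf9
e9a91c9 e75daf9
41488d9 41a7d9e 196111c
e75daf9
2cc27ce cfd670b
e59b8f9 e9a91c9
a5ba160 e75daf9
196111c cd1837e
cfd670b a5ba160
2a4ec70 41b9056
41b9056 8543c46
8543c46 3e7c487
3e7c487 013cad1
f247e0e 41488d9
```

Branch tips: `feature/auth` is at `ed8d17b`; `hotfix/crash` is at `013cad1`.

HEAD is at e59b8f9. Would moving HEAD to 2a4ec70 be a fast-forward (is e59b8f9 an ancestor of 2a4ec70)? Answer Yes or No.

A fast-forward from e59b8f9 to 2a4ec70 is possible iff e59b8f9 is an ancestor of 2a4ec70.
Ancestors of 2a4ec70: {013cad1, 2a4ec70, 3e7c487, 41b9056, 8543c46, e59b8f9, e75daf9, e9a91c9}.
e59b8f9 is among them, so fast-forward is possible.

Yes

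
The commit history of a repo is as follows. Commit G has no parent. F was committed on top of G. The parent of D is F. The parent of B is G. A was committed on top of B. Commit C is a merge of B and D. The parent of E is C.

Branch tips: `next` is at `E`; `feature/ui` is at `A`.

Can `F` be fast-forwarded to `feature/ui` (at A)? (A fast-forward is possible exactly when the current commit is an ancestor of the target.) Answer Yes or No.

No

A fast-forward from F to A is possible iff F is an ancestor of A.
Ancestors of A: {A, B, G}.
F is not among them, so fast-forward is not possible.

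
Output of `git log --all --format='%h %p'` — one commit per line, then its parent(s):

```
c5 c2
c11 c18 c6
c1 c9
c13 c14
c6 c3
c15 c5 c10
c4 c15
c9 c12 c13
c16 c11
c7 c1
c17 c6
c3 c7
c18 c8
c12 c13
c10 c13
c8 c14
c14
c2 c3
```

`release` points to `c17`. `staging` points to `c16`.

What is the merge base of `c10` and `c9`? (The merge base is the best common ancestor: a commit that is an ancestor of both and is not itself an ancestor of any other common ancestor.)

Ancestors of c10: {c10, c13, c14}.
Ancestors of c9: {c12, c13, c14, c9}.
Common ancestors: {c13, c14}.
Among these, c13 is not an ancestor of any other common ancestor — it is the merge base.

c13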